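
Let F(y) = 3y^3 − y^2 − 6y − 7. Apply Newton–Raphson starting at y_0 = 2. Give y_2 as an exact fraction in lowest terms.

F'(y) = 9y^2 − 2y − 6.
F(2) = 1, F'(2) = 26, so y_1 = 2 − 1/26 = 51/26.
F(51/26) = 439/17576, F'(51/26) = 16701/676, so y_2 = (51/26) − (439/17576)/(16701/676) = 425656/217113.

425656/217113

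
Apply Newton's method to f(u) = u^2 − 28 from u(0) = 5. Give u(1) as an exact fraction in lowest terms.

f'(u) = 2u.
f(5) = −3, f'(5) = 10, so u(1) = 5 − (−3)/10 = 53/10.

53/10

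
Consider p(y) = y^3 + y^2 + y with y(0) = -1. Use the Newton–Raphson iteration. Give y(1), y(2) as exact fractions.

p'(y) = 3y^2 + 2y + 1.
p(-1) = -1, p'(-1) = 2, so y(1) = (-1) - (-1)/2 = -1/2.
p(-1/2) = -3/8, p'(-1/2) = 3/4, so y(2) = (-1/2) - (-3/8)/(3/4) = 0.

y(1) = -1/2, y(2) = 0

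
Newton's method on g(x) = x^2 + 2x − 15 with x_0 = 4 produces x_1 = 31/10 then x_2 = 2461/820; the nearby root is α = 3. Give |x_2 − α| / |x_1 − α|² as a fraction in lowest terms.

5/41

x_1 − α = 31/10 − 3 = 1/10, so |x_1 − α| = 1/10.
x_2 − α = 2461/820 − 3 = 1/820, so |x_2 − α| = 1/820.
|x_1 − α|² = 1/100.
Ratio = (1/820) / (1/100) = 5/41.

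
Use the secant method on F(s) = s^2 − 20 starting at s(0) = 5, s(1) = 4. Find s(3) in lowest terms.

85/19

F(5) = 5, F(4) = −4. s(2) = 4 − (−4)·(4 − 5)/((−4) − 5) = 40/9.
F(4) = −4, F(40/9) = −20/81. s(3) = (40/9) − (−20/81)·((40/9) − 4)/((−20/81) − (−4)) = 85/19.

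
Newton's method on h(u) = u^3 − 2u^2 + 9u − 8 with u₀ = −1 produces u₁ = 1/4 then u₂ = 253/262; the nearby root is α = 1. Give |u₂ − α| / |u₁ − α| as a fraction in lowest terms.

6/131

u₁ − α = 1/4 − 1 = −3/4, so |u₁ − α| = 3/4.
u₂ − α = 253/262 − 1 = −9/262, so |u₂ − α| = 9/262.
Ratio = (9/262) / (3/4) = 6/131.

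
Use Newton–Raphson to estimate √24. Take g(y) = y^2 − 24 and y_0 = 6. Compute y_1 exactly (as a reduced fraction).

5

g'(y) = 2y.
g(6) = 12, g'(6) = 12, so y_1 = 6 − 12/12 = 5.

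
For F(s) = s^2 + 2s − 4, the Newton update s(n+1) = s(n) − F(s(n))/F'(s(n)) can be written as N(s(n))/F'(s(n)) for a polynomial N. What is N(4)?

20

F'(s) = 2s + 2.
N(s) = s·F'(s) − F(s) = s·(2s + 2) − (s^2 + 2s − 4) = s^2 + 4.
N(4) = 20.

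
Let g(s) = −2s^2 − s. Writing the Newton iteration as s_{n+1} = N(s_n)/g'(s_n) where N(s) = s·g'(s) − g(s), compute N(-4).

g'(s) = −4s − 1.
N(s) = s·g'(s) − g(s) = s·(−4s − 1) − (−2s^2 − s) = −2s^2.
N(-4) = −32.

−32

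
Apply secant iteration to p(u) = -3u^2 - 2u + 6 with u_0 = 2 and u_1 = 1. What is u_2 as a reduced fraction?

p(2) = -10, p(1) = 1. u_2 = 1 - 1·(1 - 2)/(1 - (-10)) = 12/11.

12/11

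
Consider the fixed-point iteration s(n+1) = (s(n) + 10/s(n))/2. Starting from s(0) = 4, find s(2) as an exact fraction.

s(1) = (4 + 10/4)/2 = 13/4.
s(2) = (13/4 + 10/(13/4))/2 = 329/104.

329/104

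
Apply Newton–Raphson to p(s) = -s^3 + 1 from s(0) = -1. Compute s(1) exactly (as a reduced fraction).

-1/3

p'(s) = -3s^2.
p(-1) = 2, p'(-1) = -3, so s(1) = (-1) - 2/(-3) = -1/3.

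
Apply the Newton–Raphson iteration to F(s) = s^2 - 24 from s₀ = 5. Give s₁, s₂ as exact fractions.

s₁ = 49/10, s₂ = 4801/980

F'(s) = 2s.
F(5) = 1, F'(5) = 10, so s₁ = 5 - 1/10 = 49/10.
F(49/10) = 1/100, F'(49/10) = 49/5, so s₂ = (49/10) - (1/100)/(49/5) = 4801/980.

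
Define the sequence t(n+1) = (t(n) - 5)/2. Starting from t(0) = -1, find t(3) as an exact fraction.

-9/2

t(1) = ((-1) - 5)/2 = -3.
t(2) = ((-3) - 5)/2 = -4.
t(3) = ((-4) - 5)/2 = -9/2.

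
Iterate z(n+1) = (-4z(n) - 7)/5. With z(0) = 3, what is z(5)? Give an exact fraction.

z(1) = (-4·3 - 7)/5 = -19/5.
z(2) = (-4·(-19/5) - 7)/5 = 41/25.
z(3) = (-4·(41/25) - 7)/5 = -339/125.
z(4) = (-4·(-339/125) - 7)/5 = 481/625.
z(5) = (-4·(481/625) - 7)/5 = -6299/3125.

-6299/3125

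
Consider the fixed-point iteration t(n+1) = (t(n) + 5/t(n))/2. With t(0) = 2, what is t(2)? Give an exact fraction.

161/72

t(1) = (2 + 5/2)/2 = 9/4.
t(2) = (9/4 + 5/(9/4))/2 = 161/72.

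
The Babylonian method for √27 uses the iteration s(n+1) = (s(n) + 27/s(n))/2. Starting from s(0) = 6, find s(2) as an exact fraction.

s(1) = (6 + 27/6)/2 = 21/4.
s(2) = (21/4 + 27/(21/4))/2 = 291/56.

291/56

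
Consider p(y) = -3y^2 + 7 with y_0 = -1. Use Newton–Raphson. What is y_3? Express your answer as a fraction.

-527/345

p'(y) = -6y.
p(-1) = 4, p'(-1) = 6, so y_1 = (-1) - 4/6 = -5/3.
p(-5/3) = -4/3, p'(-5/3) = 10, so y_2 = (-5/3) - (-4/3)/10 = -23/15.
p(-23/15) = -4/75, p'(-23/15) = 46/5, so y_3 = (-23/15) - (-4/75)/(46/5) = -527/345.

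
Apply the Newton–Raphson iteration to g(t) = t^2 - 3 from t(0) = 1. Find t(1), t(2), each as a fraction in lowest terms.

g'(t) = 2t.
g(1) = -2, g'(1) = 2, so t(1) = 1 - (-2)/2 = 2.
g(2) = 1, g'(2) = 4, so t(2) = 2 - 1/4 = 7/4.

t(1) = 2, t(2) = 7/4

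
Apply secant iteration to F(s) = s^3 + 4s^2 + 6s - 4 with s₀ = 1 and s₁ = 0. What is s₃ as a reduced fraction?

242/459

F(1) = 7, F(0) = -4. s₂ = 0 - (-4)·(0 - 1)/((-4) - 7) = 4/11.
F(0) = -4, F(4/11) = -1652/1331. s₃ = (4/11) - (-1652/1331)·((4/11) - 0)/((-1652/1331) - (-4)) = 242/459.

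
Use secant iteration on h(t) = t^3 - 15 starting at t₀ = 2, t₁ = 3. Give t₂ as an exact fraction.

45/19

h(2) = -7, h(3) = 12. t₂ = 3 - 12·(3 - 2)/(12 - (-7)) = 45/19.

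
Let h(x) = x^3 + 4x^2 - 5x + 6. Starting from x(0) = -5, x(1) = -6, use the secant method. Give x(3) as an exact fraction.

-11094/2143

h(-5) = 6, h(-6) = -36. x(2) = (-6) - (-36)·((-6) - (-5))/((-36) - 6) = -36/7.
h(-6) = -36, h(-36/7) = 510/343. x(3) = (-36/7) - (510/343)·((-36/7) - (-6))/((510/343) - (-36)) = -11094/2143.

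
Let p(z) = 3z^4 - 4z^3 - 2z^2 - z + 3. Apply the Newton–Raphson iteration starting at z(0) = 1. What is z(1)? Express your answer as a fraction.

4/5

p'(z) = 12z^3 - 12z^2 - 4z - 1.
p(1) = -1, p'(1) = -5, so z(1) = 1 - (-1)/(-5) = 4/5.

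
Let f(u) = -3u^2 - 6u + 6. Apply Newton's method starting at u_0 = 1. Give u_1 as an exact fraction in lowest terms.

f'(u) = -6u - 6.
f(1) = -3, f'(1) = -12, so u_1 = 1 - (-3)/(-12) = 3/4.

3/4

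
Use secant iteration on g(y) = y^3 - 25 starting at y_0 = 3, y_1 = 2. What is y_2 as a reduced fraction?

55/19

g(3) = 2, g(2) = -17. y_2 = 2 - (-17)·(2 - 3)/((-17) - 2) = 55/19.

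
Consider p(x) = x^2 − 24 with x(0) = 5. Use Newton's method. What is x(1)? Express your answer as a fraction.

p'(x) = 2x.
p(5) = 1, p'(5) = 10, so x(1) = 5 − 1/10 = 49/10.

49/10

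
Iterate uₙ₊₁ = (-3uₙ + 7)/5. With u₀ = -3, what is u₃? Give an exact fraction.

214/125

u₁ = (-3·(-3) + 7)/5 = 16/5.
u₂ = (-3·(16/5) + 7)/5 = -13/25.
u₃ = (-3·(-13/25) + 7)/5 = 214/125.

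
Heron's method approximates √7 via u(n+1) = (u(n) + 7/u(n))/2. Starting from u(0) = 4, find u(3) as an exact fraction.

1902497/719072

u(1) = (4 + 7/4)/2 = 23/8.
u(2) = (23/8 + 7/(23/8))/2 = 977/368.
u(3) = (977/368 + 7/(977/368))/2 = 1902497/719072.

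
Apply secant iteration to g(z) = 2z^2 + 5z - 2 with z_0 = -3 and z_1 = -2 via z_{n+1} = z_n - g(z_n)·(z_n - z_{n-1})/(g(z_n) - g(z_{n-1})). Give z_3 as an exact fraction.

g(-3) = 1, g(-2) = -4. z_2 = (-2) - (-4)·((-2) - (-3))/((-4) - 1) = -14/5.
g(-2) = -4, g(-14/5) = -8/25. z_3 = (-14/5) - (-8/25)·((-14/5) - (-2))/((-8/25) - (-4)) = -66/23.

-66/23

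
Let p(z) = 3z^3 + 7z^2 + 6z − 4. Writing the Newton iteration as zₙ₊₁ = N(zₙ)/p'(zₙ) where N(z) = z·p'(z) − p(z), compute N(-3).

p'(z) = 9z^2 + 14z + 6.
N(z) = z·p'(z) − p(z) = z·(9z^2 + 14z + 6) − (3z^3 + 7z^2 + 6z − 4) = 6z^3 + 7z^2 + 4.
N(-3) = −95.

−95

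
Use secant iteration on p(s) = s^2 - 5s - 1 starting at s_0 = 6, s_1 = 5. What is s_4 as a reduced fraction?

5177/997

p(6) = 5, p(5) = -1. s_2 = 5 - (-1)·(5 - 6)/((-1) - 5) = 31/6.
p(5) = -1, p(31/6) = -5/36. s_3 = (31/6) - (-5/36)·((31/6) - 5)/((-5/36) - (-1)) = 161/31.
p(31/6) = -5/36, p(161/31) = 5/961. s_4 = (161/31) - (5/961)·((161/31) - (31/6))/((5/961) - (-5/36)) = 5177/997.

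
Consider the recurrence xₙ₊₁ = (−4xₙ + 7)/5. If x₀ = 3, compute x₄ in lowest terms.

x₁ = (−4·3 + 7)/5 = −1.
x₂ = (−4·(−1) + 7)/5 = 11/5.
x₃ = (−4·(11/5) + 7)/5 = −9/25.
x₄ = (−4·(−9/25) + 7)/5 = 211/125.

211/125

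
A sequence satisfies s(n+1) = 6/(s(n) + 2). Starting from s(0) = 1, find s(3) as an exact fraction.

12/7

s(1) = 6/(1 + 2) = 2.
s(2) = 6/(2 + 2) = 3/2.
s(3) = 6/(3/2 + 2) = 12/7.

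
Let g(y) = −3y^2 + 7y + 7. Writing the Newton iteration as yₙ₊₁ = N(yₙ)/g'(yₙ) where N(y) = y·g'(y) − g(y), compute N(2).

g'(y) = −6y + 7.
N(y) = y·g'(y) − g(y) = y·(−6y + 7) − (−3y^2 + 7y + 7) = −3y^2 − 7.
N(2) = −19.

−19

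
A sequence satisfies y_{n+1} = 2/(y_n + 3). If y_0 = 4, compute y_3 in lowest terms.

y_1 = 2/(4 + 3) = 2/7.
y_2 = 2/(2/7 + 3) = 14/23.
y_3 = 2/(14/23 + 3) = 46/83.

46/83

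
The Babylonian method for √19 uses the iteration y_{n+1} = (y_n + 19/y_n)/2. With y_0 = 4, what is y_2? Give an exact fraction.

y_1 = (4 + 19/4)/2 = 35/8.
y_2 = (35/8 + 19/(35/8))/2 = 2441/560.

2441/560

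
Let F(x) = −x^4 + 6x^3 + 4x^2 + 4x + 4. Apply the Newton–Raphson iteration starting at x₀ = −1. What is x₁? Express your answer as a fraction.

F'(x) = −4x^3 + 18x^2 + 8x + 4.
F(−1) = −3, F'(−1) = 18, so x₁ = (−1) − (−3)/18 = −5/6.

−5/6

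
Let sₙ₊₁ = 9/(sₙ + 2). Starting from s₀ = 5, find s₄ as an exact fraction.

s₁ = 9/(5 + 2) = 9/7.
s₂ = 9/(9/7 + 2) = 63/23.
s₃ = 9/(63/23 + 2) = 207/109.
s₄ = 9/(207/109 + 2) = 981/425.

981/425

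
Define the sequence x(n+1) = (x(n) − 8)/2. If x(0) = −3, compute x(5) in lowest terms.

−251/32

x(1) = ((−3) − 8)/2 = −11/2.
x(2) = ((−11/2) − 8)/2 = −27/4.
x(3) = ((−27/4) − 8)/2 = −59/8.
x(4) = ((−59/8) − 8)/2 = −123/16.
x(5) = ((−123/16) − 8)/2 = −251/32.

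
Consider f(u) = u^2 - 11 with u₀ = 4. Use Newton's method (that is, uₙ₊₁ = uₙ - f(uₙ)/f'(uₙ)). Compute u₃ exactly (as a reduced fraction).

4106353/1238112

f'(u) = 2u.
f(4) = 5, f'(4) = 8, so u₁ = 4 - 5/8 = 27/8.
f(27/8) = 25/64, f'(27/8) = 27/4, so u₂ = (27/8) - (25/64)/(27/4) = 1433/432.
f(1433/432) = 625/186624, f'(1433/432) = 1433/216, so u₃ = (1433/432) - (625/186624)/(1433/216) = 4106353/1238112.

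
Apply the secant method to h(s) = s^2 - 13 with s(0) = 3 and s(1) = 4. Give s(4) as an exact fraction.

4799/1331

h(3) = -4, h(4) = 3. s(2) = 4 - 3·(4 - 3)/(3 - (-4)) = 25/7.
h(4) = 3, h(25/7) = -12/49. s(3) = (25/7) - (-12/49)·((25/7) - 4)/((-12/49) - 3) = 191/53.
h(25/7) = -12/49, h(191/53) = -36/2809. s(4) = (191/53) - (-36/2809)·((191/53) - (25/7))/((-36/2809) - (-12/49)) = 4799/1331.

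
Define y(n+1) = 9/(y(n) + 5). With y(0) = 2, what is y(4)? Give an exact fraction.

y(1) = 9/(2 + 5) = 9/7.
y(2) = 9/(9/7 + 5) = 63/44.
y(3) = 9/(63/44 + 5) = 396/283.
y(4) = 9/(396/283 + 5) = 2547/1811.

2547/1811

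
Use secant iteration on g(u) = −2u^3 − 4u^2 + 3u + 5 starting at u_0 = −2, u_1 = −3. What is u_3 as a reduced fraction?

g(−2) = −1, g(−3) = 14. u_2 = (−3) − 14·((−3) − (−2))/(14 − (−1)) = −31/15.
g(−3) = 14, g(−31/15) = −2128/3375. u_3 = (−31/15) − (−2128/3375)·((−31/15) − (−3))/((−2128/3375) − 14) = −7431/3527.

−7431/3527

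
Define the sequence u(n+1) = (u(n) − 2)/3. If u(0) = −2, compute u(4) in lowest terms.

−82/81

u(1) = ((−2) − 2)/3 = −4/3.
u(2) = ((−4/3) − 2)/3 = −10/9.
u(3) = ((−10/9) − 2)/3 = −28/27.
u(4) = ((−28/27) − 2)/3 = −82/81.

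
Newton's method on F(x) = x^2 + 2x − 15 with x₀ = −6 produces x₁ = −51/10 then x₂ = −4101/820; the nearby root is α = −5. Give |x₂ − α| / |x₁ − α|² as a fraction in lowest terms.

5/41

x₁ − α = −51/10 − (−5) = −51/10 + 5 = −1/10, so |x₁ − α| = 1/10.
x₂ − α = −4101/820 − (−5) = −4101/820 + 5 = −1/820, so |x₂ − α| = 1/820.
|x₁ − α|² = 1/100.
Ratio = (1/820) / (1/100) = 5/41.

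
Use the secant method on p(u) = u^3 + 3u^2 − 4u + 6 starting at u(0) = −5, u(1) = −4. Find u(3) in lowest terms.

−389/91

p(−5) = −24, p(−4) = 6. u(2) = (−4) − 6·((−4) − (−5))/(6 − (−24)) = −21/5.
p(−4) = 6, p(−21/5) = 204/125. u(3) = (−21/5) − (204/125)·((−21/5) − (−4))/((204/125) − 6) = −389/91.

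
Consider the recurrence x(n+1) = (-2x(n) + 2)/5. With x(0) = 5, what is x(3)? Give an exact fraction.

x(1) = (-2·5 + 2)/5 = -8/5.
x(2) = (-2·(-8/5) + 2)/5 = 26/25.
x(3) = (-2·(26/25) + 2)/5 = -2/125.

-2/125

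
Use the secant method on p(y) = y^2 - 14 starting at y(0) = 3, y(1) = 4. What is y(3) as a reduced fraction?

101/27

p(3) = -5, p(4) = 2. y(2) = 4 - 2·(4 - 3)/(2 - (-5)) = 26/7.
p(4) = 2, p(26/7) = -10/49. y(3) = (26/7) - (-10/49)·((26/7) - 4)/((-10/49) - 2) = 101/27.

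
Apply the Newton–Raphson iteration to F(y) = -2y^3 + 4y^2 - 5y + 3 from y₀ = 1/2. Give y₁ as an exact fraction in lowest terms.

1

F'(y) = -6y^2 + 8y - 5.
F(1/2) = 5/4, F'(1/2) = -5/2, so y₁ = (1/2) - (5/4)/(-5/2) = 1.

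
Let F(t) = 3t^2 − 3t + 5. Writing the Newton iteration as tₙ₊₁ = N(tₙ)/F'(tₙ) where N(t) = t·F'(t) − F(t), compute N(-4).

43

F'(t) = 6t − 3.
N(t) = t·F'(t) − F(t) = t·(6t − 3) − (3t^2 − 3t + 5) = 3t^2 − 5.
N(-4) = 43.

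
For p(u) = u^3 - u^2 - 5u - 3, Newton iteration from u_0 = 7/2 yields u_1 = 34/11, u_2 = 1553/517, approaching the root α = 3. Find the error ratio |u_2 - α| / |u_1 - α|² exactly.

u_1 - α = 34/11 - 3 = 1/11, so |u_1 - α| = 1/11.
u_2 - α = 1553/517 - 3 = 2/517, so |u_2 - α| = 2/517.
|u_1 - α|² = 1/121.
Ratio = (2/517) / (1/121) = 22/47.

22/47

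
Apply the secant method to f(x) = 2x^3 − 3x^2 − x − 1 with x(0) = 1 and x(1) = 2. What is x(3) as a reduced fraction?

134/71

f(1) = −3, f(2) = 1. x(2) = 2 − 1·(2 − 1)/(1 − (−3)) = 7/4.
f(2) = 1, f(7/4) = −39/32. x(3) = (7/4) − (−39/32)·((7/4) − 2)/((−39/32) − 1) = 134/71.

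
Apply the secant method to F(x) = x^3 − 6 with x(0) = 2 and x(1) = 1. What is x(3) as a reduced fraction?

522/277

F(2) = 2, F(1) = −5. x(2) = 1 − (−5)·(1 − 2)/((−5) − 2) = 12/7.
F(1) = −5, F(12/7) = −330/343. x(3) = (12/7) − (−330/343)·((12/7) − 1)/((−330/343) − (−5)) = 522/277.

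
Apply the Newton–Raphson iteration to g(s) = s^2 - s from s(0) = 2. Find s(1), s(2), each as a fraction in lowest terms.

s(1) = 4/3, s(2) = 16/15

g'(s) = 2s - 1.
g(2) = 2, g'(2) = 3, so s(1) = 2 - 2/3 = 4/3.
g(4/3) = 4/9, g'(4/3) = 5/3, so s(2) = (4/3) - (4/9)/(5/3) = 16/15.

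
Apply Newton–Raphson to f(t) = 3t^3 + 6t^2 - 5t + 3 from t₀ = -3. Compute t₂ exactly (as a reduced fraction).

f'(t) = 9t^2 + 12t - 5.
f(-3) = -9, f'(-3) = 40, so t₁ = (-3) - (-9)/40 = -111/40.
f(-111/40) = -65853/64000, f'(-111/40) = 49609/1600, so t₂ = (-111/40) - (-65853/64000)/(49609/1600) = -2720373/992180.

-2720373/992180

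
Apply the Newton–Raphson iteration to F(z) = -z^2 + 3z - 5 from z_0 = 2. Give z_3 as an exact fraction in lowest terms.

109/35

F'(z) = -2z + 3.
F(2) = -3, F'(2) = -1, so z_1 = 2 - (-3)/(-1) = -1.
F(-1) = -9, F'(-1) = 5, so z_2 = (-1) - (-9)/5 = 4/5.
F(4/5) = -81/25, F'(4/5) = 7/5, so z_3 = (4/5) - (-81/25)/(7/5) = 109/35.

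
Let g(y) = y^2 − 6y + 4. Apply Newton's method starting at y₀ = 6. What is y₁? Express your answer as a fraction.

16/3

g'(y) = 2y − 6.
g(6) = 4, g'(6) = 6, so y₁ = 6 − 4/6 = 16/3.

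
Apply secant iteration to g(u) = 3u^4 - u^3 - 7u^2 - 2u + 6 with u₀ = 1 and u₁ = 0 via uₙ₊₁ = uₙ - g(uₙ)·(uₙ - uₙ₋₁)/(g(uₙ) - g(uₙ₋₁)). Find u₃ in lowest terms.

g(1) = -1, g(0) = 6. u₂ = 0 - 6·(0 - 1)/(6 - (-1)) = 6/7.
g(0) = 6, g(6/7) = 318/2401. u₃ = (6/7) - (318/2401)·((6/7) - 0)/((318/2401) - 6) = 1029/1174.

1029/1174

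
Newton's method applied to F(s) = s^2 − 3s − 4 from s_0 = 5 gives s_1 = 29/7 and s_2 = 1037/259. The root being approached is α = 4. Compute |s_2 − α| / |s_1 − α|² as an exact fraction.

7/37

s_1 − α = 29/7 − 4 = 1/7, so |s_1 − α| = 1/7.
s_2 − α = 1037/259 − 4 = 1/259, so |s_2 − α| = 1/259.
|s_1 − α|² = 1/49.
Ratio = (1/259) / (1/49) = 7/37.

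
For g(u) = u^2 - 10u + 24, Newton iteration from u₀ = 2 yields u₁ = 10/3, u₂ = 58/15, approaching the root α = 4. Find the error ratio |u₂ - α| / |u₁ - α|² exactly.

u₁ - α = 10/3 - 4 = -2/3, so |u₁ - α| = 2/3.
u₂ - α = 58/15 - 4 = -2/15, so |u₂ - α| = 2/15.
|u₁ - α|² = 4/9.
Ratio = (2/15) / (4/9) = 3/10.

3/10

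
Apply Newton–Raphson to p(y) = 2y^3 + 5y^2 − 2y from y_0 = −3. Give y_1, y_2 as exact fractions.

y_1 = −63/22, y_2 = −281799/98846

p'(y) = 6y^2 + 10y − 2.
p(−3) = −3, p'(−3) = 22, so y_1 = (−3) − (−3)/22 = −63/22.
p(−63/22) = −315/1331, p'(−63/22) = 4493/242, so y_2 = (−63/22) − (−315/1331)/(4493/242) = −281799/98846.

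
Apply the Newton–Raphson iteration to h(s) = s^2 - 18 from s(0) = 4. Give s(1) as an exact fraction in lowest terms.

h'(s) = 2s.
h(4) = -2, h'(4) = 8, so s(1) = 4 - (-2)/8 = 17/4.

17/4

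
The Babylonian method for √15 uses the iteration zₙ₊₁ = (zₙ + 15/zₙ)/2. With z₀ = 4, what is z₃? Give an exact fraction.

7380481/1905632

z₁ = (4 + 15/4)/2 = 31/8.
z₂ = (31/8 + 15/(31/8))/2 = 1921/496.
z₃ = (1921/496 + 15/(1921/496))/2 = 7380481/1905632.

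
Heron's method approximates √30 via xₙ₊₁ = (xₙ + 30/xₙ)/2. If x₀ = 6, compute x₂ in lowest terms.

x₁ = (6 + 30/6)/2 = 11/2.
x₂ = (11/2 + 30/(11/2))/2 = 241/44.

241/44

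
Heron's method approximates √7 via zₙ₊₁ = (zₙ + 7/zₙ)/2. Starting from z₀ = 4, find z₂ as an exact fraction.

977/368

z₁ = (4 + 7/4)/2 = 23/8.
z₂ = (23/8 + 7/(23/8))/2 = 977/368.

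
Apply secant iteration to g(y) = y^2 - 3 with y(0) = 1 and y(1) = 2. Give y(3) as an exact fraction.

19/11

g(1) = -2, g(2) = 1. y(2) = 2 - 1·(2 - 1)/(1 - (-2)) = 5/3.
g(2) = 1, g(5/3) = -2/9. y(3) = (5/3) - (-2/9)·((5/3) - 2)/((-2/9) - 1) = 19/11.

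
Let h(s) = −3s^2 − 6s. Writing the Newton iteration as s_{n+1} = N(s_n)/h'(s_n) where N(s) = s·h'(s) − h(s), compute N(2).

h'(s) = −6s − 6.
N(s) = s·h'(s) − h(s) = s·(−6s − 6) − (−3s^2 − 6s) = −3s^2.
N(2) = −12.

−12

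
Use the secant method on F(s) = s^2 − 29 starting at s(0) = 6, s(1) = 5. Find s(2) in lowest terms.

F(6) = 7, F(5) = −4. s(2) = 5 − (−4)·(5 − 6)/((−4) − 7) = 59/11.

59/11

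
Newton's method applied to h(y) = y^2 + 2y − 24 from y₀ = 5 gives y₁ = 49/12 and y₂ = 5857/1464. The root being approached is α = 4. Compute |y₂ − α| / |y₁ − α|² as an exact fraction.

y₁ − α = 49/12 − 4 = 1/12, so |y₁ − α| = 1/12.
y₂ − α = 5857/1464 − 4 = 1/1464, so |y₂ − α| = 1/1464.
|y₁ − α|² = 1/144.
Ratio = (1/1464) / (1/144) = 6/61.

6/61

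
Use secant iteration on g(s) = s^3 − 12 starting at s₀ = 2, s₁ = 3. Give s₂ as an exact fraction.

42/19

g(2) = −4, g(3) = 15. s₂ = 3 − 15·(3 − 2)/(15 − (−4)) = 42/19.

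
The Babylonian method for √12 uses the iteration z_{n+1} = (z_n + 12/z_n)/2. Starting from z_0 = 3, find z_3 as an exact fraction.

z_1 = (3 + 12/3)/2 = 7/2.
z_2 = (7/2 + 12/(7/2))/2 = 97/28.
z_3 = (97/28 + 12/(97/28))/2 = 18817/5432.

18817/5432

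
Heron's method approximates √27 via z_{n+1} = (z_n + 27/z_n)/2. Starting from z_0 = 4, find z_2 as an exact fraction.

3577/688

z_1 = (4 + 27/4)/2 = 43/8.
z_2 = (43/8 + 27/(43/8))/2 = 3577/688.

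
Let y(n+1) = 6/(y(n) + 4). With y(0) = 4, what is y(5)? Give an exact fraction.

y(1) = 6/(4 + 4) = 3/4.
y(2) = 6/(3/4 + 4) = 24/19.
y(3) = 6/(24/19 + 4) = 57/50.
y(4) = 6/(57/50 + 4) = 300/257.
y(5) = 6/(300/257 + 4) = 771/664.

771/664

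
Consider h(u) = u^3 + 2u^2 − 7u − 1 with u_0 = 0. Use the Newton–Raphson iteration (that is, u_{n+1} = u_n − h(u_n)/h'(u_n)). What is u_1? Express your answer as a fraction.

−1/7

h'(u) = 3u^2 + 4u − 7.
h(0) = −1, h'(0) = −7, so u_1 = 0 − (−1)/(−7) = −1/7.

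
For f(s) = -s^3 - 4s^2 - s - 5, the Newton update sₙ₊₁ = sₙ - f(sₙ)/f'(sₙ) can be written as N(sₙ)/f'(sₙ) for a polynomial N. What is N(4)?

-187

f'(s) = -3s^2 - 8s - 1.
N(s) = s·f'(s) - f(s) = s·(-3s^2 - 8s - 1) - (-s^3 - 4s^2 - s - 5) = -2s^3 - 4s^2 + 5.
N(4) = -187.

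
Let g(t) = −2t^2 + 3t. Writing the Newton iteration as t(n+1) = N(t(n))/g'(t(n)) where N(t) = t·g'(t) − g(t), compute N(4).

−32

g'(t) = −4t + 3.
N(t) = t·g'(t) − g(t) = t·(−4t + 3) − (−2t^2 + 3t) = −2t^2.
N(4) = −32.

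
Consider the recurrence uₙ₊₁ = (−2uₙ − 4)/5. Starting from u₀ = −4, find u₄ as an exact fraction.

u₁ = (−2·(−4) − 4)/5 = 4/5.
u₂ = (−2·(4/5) − 4)/5 = −28/25.
u₃ = (−2·(−28/25) − 4)/5 = −44/125.
u₄ = (−2·(−44/125) − 4)/5 = −412/625.

−412/625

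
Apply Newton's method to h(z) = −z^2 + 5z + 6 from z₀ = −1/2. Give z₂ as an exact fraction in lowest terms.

h'(z) = −2z + 5.
h(−1/2) = 13/4, h'(−1/2) = 6, so z₁ = (−1/2) − (13/4)/6 = −25/24.
h(−25/24) = −169/576, h'(−25/24) = 85/12, so z₂ = (−25/24) − (−169/576)/(85/12) = −4081/4080.

−4081/4080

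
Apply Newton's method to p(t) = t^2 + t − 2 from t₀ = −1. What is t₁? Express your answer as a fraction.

−3

p'(t) = 2t + 1.
p(−1) = −2, p'(−1) = −1, so t₁ = (−1) − (−2)/(−1) = −3.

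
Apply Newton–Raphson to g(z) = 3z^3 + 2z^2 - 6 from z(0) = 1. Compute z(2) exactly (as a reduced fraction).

g'(z) = 9z^2 + 4z.
g(1) = -1, g'(1) = 13, so z(1) = 1 - (-1)/13 = 14/13.
g(14/13) = 146/2197, g'(14/13) = 2492/169, so z(2) = (14/13) - (146/2197)/(2492/169) = 17371/16198.

17371/16198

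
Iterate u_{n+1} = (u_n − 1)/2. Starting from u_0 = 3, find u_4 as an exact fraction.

−3/4

u_1 = (3 − 1)/2 = 1.
u_2 = (1 − 1)/2 = 0.
u_3 = (0 − 1)/2 = −1/2.
u_4 = ((−1/2) − 1)/2 = −3/4.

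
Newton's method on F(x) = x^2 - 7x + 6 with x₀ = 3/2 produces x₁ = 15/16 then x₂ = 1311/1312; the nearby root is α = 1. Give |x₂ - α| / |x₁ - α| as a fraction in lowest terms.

1/82

x₁ - α = 15/16 - 1 = -1/16, so |x₁ - α| = 1/16.
x₂ - α = 1311/1312 - 1 = -1/1312, so |x₂ - α| = 1/1312.
Ratio = (1/1312) / (1/16) = 1/82.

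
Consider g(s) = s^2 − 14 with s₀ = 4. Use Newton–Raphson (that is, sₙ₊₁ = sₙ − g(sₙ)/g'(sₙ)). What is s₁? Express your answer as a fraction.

15/4

g'(s) = 2s.
g(4) = 2, g'(4) = 8, so s₁ = 4 − 2/8 = 15/4.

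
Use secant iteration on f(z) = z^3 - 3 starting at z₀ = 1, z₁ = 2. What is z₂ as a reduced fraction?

f(1) = -2, f(2) = 5. z₂ = 2 - 5·(2 - 1)/(5 - (-2)) = 9/7.

9/7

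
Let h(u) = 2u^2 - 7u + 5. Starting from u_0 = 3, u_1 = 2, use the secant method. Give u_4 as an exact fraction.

107/43

h(3) = 2, h(2) = -1. u_2 = 2 - (-1)·(2 - 3)/((-1) - 2) = 7/3.
h(2) = -1, h(7/3) = -4/9. u_3 = (7/3) - (-4/9)·((7/3) - 2)/((-4/9) - (-1)) = 13/5.
h(7/3) = -4/9, h(13/5) = 8/25. u_4 = (13/5) - (8/25)·((13/5) - (7/3))/((8/25) - (-4/9)) = 107/43.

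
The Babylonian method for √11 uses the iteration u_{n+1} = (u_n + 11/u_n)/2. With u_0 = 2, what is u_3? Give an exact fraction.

319201/96240

u_1 = (2 + 11/2)/2 = 15/4.
u_2 = (15/4 + 11/(15/4))/2 = 401/120.
u_3 = (401/120 + 11/(401/120))/2 = 319201/96240.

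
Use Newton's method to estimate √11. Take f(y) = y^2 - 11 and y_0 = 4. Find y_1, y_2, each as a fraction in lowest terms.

y_1 = 27/8, y_2 = 1433/432

f'(y) = 2y.
f(4) = 5, f'(4) = 8, so y_1 = 4 - 5/8 = 27/8.
f(27/8) = 25/64, f'(27/8) = 27/4, so y_2 = (27/8) - (25/64)/(27/4) = 1433/432.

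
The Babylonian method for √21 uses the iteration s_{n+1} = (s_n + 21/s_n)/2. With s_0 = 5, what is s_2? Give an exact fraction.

s_1 = (5 + 21/5)/2 = 23/5.
s_2 = (23/5 + 21/(23/5))/2 = 527/115.

527/115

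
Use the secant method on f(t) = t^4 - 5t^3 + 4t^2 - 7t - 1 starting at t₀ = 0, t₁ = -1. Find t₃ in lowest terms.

-3953/43257

f(0) = -1, f(-1) = 16. t₂ = (-1) - 16·((-1) - 0)/(16 - (-1)) = -1/17.
f(-1) = 16, f(-1/17) = -47888/83521. t₃ = (-1/17) - (-47888/83521)·((-1/17) - (-1))/((-47888/83521) - 16) = -3953/43257.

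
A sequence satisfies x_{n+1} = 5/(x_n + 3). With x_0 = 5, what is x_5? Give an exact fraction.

x_1 = 5/(5 + 3) = 5/8.
x_2 = 5/(5/8 + 3) = 40/29.
x_3 = 5/(40/29 + 3) = 145/127.
x_4 = 5/(145/127 + 3) = 635/526.
x_5 = 5/(635/526 + 3) = 2630/2213.

2630/2213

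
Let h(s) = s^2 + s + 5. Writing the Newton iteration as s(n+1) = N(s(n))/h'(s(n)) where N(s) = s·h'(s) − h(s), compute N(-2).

h'(s) = 2s + 1.
N(s) = s·h'(s) − h(s) = s·(2s + 1) − (s^2 + s + 5) = s^2 − 5.
N(-2) = −1.

−1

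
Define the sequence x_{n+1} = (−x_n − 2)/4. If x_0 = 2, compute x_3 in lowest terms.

−7/16

x_1 = (−2 − 2)/4 = −1.
x_2 = (−(−1) − 2)/4 = −1/4.
x_3 = (−(−1/4) − 2)/4 = −7/16.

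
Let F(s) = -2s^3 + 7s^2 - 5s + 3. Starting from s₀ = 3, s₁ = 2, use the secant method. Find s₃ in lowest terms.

F(3) = -3, F(2) = 5. s₂ = 2 - 5·(2 - 3)/(5 - (-3)) = 21/8.
F(2) = 5, F(21/8) = 495/256. s₃ = (21/8) - (495/256)·((21/8) - 2)/((495/256) - 5) = 474/157.

474/157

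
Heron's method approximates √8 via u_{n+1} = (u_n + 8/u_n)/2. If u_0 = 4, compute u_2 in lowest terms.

u_1 = (4 + 8/4)/2 = 3.
u_2 = (3 + 8/3)/2 = 17/6.

17/6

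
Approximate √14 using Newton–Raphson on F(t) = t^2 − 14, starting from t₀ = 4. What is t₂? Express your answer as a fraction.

F'(t) = 2t.
F(4) = 2, F'(4) = 8, so t₁ = 4 − 2/8 = 15/4.
F(15/4) = 1/16, F'(15/4) = 15/2, so t₂ = (15/4) − (1/16)/(15/2) = 449/120.

449/120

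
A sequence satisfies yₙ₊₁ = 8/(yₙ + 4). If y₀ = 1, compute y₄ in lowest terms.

19/13

y₁ = 8/(1 + 4) = 8/5.
y₂ = 8/(8/5 + 4) = 10/7.
y₃ = 8/(10/7 + 4) = 28/19.
y₄ = 8/(28/19 + 4) = 19/13.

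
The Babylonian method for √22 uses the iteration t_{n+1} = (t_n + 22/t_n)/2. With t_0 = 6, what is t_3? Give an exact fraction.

5330977/1136568

t_1 = (6 + 22/6)/2 = 29/6.
t_2 = (29/6 + 22/(29/6))/2 = 1633/348.
t_3 = (1633/348 + 22/(1633/348))/2 = 5330977/1136568.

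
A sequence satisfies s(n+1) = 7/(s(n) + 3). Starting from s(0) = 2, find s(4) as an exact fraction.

707/457

s(1) = 7/(2 + 3) = 7/5.
s(2) = 7/(7/5 + 3) = 35/22.
s(3) = 7/(35/22 + 3) = 154/101.
s(4) = 7/(154/101 + 3) = 707/457.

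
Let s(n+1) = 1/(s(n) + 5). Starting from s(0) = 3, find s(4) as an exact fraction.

213/1106

s(1) = 1/(3 + 5) = 1/8.
s(2) = 1/(1/8 + 5) = 8/41.
s(3) = 1/(8/41 + 5) = 41/213.
s(4) = 1/(41/213 + 5) = 213/1106.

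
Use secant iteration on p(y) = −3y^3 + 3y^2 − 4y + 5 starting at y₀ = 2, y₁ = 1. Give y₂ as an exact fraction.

p(2) = −15, p(1) = 1. y₂ = 1 − 1·(1 − 2)/(1 − (−15)) = 17/16.

17/16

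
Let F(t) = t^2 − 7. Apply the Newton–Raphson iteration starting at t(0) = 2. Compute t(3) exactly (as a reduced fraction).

108497/41008

F'(t) = 2t.
F(2) = −3, F'(2) = 4, so t(1) = 2 − (−3)/4 = 11/4.
F(11/4) = 9/16, F'(11/4) = 11/2, so t(2) = (11/4) − (9/16)/(11/2) = 233/88.
F(233/88) = 81/7744, F'(233/88) = 233/44, so t(3) = (233/88) − (81/7744)/(233/44) = 108497/41008.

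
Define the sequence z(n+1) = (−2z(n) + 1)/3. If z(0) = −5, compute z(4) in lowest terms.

z(1) = (−2·(−5) + 1)/3 = 11/3.
z(2) = (−2·(11/3) + 1)/3 = −19/9.
z(3) = (−2·(−19/9) + 1)/3 = 47/27.
z(4) = (−2·(47/27) + 1)/3 = −67/81.

−67/81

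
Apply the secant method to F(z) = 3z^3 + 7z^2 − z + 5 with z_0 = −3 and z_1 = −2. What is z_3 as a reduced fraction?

−5611/1997

F(−3) = −10, F(−2) = 11. z_2 = (−2) − 11·((−2) − (−3))/(11 − (−10)) = −53/21.
F(−2) = 11, F(−53/21) = 11990/3087. z_3 = (−53/21) − (11990/3087)·((−53/21) − (−2))/((11990/3087) − 11) = −5611/1997.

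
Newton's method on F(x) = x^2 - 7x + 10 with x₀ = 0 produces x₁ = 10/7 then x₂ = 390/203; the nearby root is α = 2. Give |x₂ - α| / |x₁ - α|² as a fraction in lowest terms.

x₁ - α = 10/7 - 2 = -4/7, so |x₁ - α| = 4/7.
x₂ - α = 390/203 - 2 = -16/203, so |x₂ - α| = 16/203.
|x₁ - α|² = 16/49.
Ratio = (16/203) / (16/49) = 7/29.

7/29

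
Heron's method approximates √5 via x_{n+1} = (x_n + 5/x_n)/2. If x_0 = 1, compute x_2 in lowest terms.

x_1 = (1 + 5/1)/2 = 3.
x_2 = (3 + 5/3)/2 = 7/3.

7/3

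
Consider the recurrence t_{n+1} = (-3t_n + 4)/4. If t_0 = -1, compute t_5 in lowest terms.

967/1024

t_1 = (-3·(-1) + 4)/4 = 7/4.
t_2 = (-3·(7/4) + 4)/4 = -5/16.
t_3 = (-3·(-5/16) + 4)/4 = 79/64.
t_4 = (-3·(79/64) + 4)/4 = 19/256.
t_5 = (-3·(19/256) + 4)/4 = 967/1024.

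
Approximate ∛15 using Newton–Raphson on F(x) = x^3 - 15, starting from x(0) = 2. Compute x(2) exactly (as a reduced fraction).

F'(x) = 3x^2.
F(2) = -7, F'(2) = 12, so x(1) = 2 - (-7)/12 = 31/12.
F(31/12) = 3871/1728, F'(31/12) = 961/48, so x(2) = (31/12) - (3871/1728)/(961/48) = 42751/17298.

42751/17298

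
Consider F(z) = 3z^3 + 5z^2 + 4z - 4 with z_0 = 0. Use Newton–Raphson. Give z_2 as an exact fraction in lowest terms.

F'(z) = 9z^2 + 10z + 4.
F(0) = -4, F'(0) = 4, so z_1 = 0 - (-4)/4 = 1.
F(1) = 8, F'(1) = 23, so z_2 = 1 - 8/23 = 15/23.

15/23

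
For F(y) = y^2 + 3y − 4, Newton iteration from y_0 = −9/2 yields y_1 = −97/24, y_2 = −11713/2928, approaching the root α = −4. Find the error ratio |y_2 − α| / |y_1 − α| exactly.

1/122

y_1 − α = −97/24 − (−4) = −97/24 + 4 = −1/24, so |y_1 − α| = 1/24.
y_2 − α = −11713/2928 − (−4) = −11713/2928 + 4 = −1/2928, so |y_2 − α| = 1/2928.
Ratio = (1/2928) / (1/24) = 1/122.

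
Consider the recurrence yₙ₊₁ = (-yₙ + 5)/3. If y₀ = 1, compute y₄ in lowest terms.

y₁ = (-1 + 5)/3 = 4/3.
y₂ = (-(4/3) + 5)/3 = 11/9.
y₃ = (-(11/9) + 5)/3 = 34/27.
y₄ = (-(34/27) + 5)/3 = 101/81.

101/81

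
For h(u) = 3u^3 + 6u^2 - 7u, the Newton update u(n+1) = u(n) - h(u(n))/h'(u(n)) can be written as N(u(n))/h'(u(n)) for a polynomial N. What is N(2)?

h'(u) = 9u^2 + 12u - 7.
N(u) = u·h'(u) - h(u) = u·(9u^2 + 12u - 7) - (3u^3 + 6u^2 - 7u) = 6u^3 + 6u^2.
N(2) = 72.

72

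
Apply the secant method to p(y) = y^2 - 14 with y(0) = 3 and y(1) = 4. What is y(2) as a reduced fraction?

26/7

p(3) = -5, p(4) = 2. y(2) = 4 - 2·(4 - 3)/(2 - (-5)) = 26/7.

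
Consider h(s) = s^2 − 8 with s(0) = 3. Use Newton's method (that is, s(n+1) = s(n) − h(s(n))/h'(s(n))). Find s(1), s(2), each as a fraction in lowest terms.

h'(s) = 2s.
h(3) = 1, h'(3) = 6, so s(1) = 3 − 1/6 = 17/6.
h(17/6) = 1/36, h'(17/6) = 17/3, so s(2) = (17/6) − (1/36)/(17/3) = 577/204.

s(1) = 17/6, s(2) = 577/204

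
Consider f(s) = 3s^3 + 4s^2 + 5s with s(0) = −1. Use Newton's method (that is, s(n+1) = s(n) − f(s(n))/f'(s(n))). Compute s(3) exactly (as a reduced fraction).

f'(s) = 9s^2 + 8s + 5.
f(−1) = −4, f'(−1) = 6, so s(1) = (−1) − (−4)/6 = −1/3.
f(−1/3) = −4/3, f'(−1/3) = 10/3, so s(2) = (−1/3) − (−4/3)/(10/3) = 1/15.
f(1/15) = 44/125, f'(1/15) = 418/75, so s(3) = (1/15) − (44/125)/(418/75) = 1/285.

1/285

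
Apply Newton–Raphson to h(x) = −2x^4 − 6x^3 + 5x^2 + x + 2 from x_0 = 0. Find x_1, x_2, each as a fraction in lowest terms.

h'(x) = −8x^3 − 18x^2 + 10x + 1.
h(0) = 2, h'(0) = 1, so x_1 = 0 − 2/1 = −2.
h(−2) = 36, h'(−2) = −27, so x_2 = (−2) − 36/(−27) = −2/3.

x_1 = −2, x_2 = −2/3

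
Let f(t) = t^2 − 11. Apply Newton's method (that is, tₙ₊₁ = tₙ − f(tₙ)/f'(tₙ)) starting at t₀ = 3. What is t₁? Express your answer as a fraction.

10/3

f'(t) = 2t.
f(3) = −2, f'(3) = 6, so t₁ = 3 − (−2)/6 = 10/3.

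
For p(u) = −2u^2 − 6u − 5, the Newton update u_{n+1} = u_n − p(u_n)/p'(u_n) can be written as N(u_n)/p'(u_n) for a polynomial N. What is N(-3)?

−13

p'(u) = −4u − 6.
N(u) = u·p'(u) − p(u) = u·(−4u − 6) − (−2u^2 − 6u − 5) = −2u^2 + 5.
N(-3) = −13.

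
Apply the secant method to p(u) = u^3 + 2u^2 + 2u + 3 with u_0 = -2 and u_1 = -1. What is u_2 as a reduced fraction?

-5/3

p(-2) = -1, p(-1) = 2. u_2 = (-1) - 2·((-1) - (-2))/(2 - (-1)) = -5/3.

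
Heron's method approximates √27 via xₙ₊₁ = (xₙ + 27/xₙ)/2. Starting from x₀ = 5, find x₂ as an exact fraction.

x₁ = (5 + 27/5)/2 = 26/5.
x₂ = (26/5 + 27/(26/5))/2 = 1351/260.

1351/260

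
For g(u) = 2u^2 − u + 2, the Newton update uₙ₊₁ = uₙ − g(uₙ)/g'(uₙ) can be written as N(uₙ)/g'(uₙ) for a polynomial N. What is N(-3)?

16

g'(u) = 4u − 1.
N(u) = u·g'(u) − g(u) = u·(4u − 1) − (2u^2 − u + 2) = 2u^2 − 2.
N(-3) = 16.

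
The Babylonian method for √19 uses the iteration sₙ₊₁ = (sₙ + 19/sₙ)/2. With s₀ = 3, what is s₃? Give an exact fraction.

268753/61656

s₁ = (3 + 19/3)/2 = 14/3.
s₂ = (14/3 + 19/(14/3))/2 = 367/84.
s₃ = (367/84 + 19/(367/84))/2 = 268753/61656.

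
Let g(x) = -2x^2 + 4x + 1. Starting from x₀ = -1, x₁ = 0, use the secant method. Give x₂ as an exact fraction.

-1/6

g(-1) = -5, g(0) = 1. x₂ = 0 - 1·(0 - (-1))/(1 - (-5)) = -1/6.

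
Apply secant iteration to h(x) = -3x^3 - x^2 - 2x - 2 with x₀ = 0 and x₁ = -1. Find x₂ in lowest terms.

-1/2

h(0) = -2, h(-1) = 2. x₂ = (-1) - 2·((-1) - 0)/(2 - (-2)) = -1/2.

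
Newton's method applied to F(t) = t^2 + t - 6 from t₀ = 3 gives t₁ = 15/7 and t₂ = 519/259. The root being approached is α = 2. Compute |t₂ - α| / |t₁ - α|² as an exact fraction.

t₁ - α = 15/7 - 2 = 1/7, so |t₁ - α| = 1/7.
t₂ - α = 519/259 - 2 = 1/259, so |t₂ - α| = 1/259.
|t₁ - α|² = 1/49.
Ratio = (1/259) / (1/49) = 7/37.

7/37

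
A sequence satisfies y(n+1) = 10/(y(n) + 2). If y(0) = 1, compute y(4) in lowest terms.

y(1) = 10/(1 + 2) = 10/3.
y(2) = 10/(10/3 + 2) = 15/8.
y(3) = 10/(15/8 + 2) = 80/31.
y(4) = 10/(80/31 + 2) = 155/71.

155/71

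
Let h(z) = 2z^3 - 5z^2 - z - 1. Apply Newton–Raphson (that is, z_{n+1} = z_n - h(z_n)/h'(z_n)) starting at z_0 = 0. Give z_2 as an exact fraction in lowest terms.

h'(z) = 6z^2 - 10z - 1.
h(0) = -1, h'(0) = -1, so z_1 = 0 - (-1)/(-1) = -1.
h(-1) = -7, h'(-1) = 15, so z_2 = (-1) - (-7)/15 = -8/15.

-8/15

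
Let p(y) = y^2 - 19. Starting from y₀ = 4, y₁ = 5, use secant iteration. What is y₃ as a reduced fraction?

p(4) = -3, p(5) = 6. y₂ = 5 - 6·(5 - 4)/(6 - (-3)) = 13/3.
p(5) = 6, p(13/3) = -2/9. y₃ = (13/3) - (-2/9)·((13/3) - 5)/((-2/9) - 6) = 61/14.

61/14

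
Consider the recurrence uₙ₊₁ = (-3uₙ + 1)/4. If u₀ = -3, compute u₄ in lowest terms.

-109/128

u₁ = (-3·(-3) + 1)/4 = 5/2.
u₂ = (-3·(5/2) + 1)/4 = -13/8.
u₃ = (-3·(-13/8) + 1)/4 = 47/32.
u₄ = (-3·(47/32) + 1)/4 = -109/128.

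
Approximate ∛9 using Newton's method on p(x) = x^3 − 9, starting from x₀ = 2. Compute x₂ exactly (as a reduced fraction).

p'(x) = 3x^2.
p(2) = −1, p'(2) = 12, so x₁ = 2 − (−1)/12 = 25/12.
p(25/12) = 73/1728, p'(25/12) = 625/48, so x₂ = (25/12) − (73/1728)/(625/48) = 23401/11250.

23401/11250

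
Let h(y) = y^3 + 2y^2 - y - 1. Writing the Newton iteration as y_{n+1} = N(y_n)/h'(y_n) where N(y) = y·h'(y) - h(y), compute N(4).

h'(y) = 3y^2 + 4y - 1.
N(y) = y·h'(y) - h(y) = y·(3y^2 + 4y - 1) - (y^3 + 2y^2 - y - 1) = 2y^3 + 2y^2 + 1.
N(4) = 161.

161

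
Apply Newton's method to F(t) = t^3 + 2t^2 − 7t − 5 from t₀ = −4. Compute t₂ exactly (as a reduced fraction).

−1014967/284200

F'(t) = 3t^2 + 4t − 7.
F(−4) = −9, F'(−4) = 25, so t₁ = (−4) − (−9)/25 = −91/25.
F(−91/25) = −19521/15625, F'(−91/25) = 11368/625, so t₂ = (−91/25) − (−19521/15625)/(11368/625) = −1014967/284200.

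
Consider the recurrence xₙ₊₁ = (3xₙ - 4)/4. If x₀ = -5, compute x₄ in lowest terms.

x₁ = (3·(-5) - 4)/4 = -19/4.
x₂ = (3·(-19/4) - 4)/4 = -73/16.
x₃ = (3·(-73/16) - 4)/4 = -283/64.
x₄ = (3·(-283/64) - 4)/4 = -1105/256.

-1105/256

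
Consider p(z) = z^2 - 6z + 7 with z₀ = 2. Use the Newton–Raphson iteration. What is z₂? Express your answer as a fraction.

19/12

p'(z) = 2z - 6.
p(2) = -1, p'(2) = -2, so z₁ = 2 - (-1)/(-2) = 3/2.
p(3/2) = 1/4, p'(3/2) = -3, so z₂ = (3/2) - (1/4)/(-3) = 19/12.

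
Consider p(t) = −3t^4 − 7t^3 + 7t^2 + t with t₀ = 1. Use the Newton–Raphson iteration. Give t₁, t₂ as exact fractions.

t₁ = 8/9, t₂ = 7232/8439

p'(t) = −12t^3 − 21t^2 + 14t + 1.
p(1) = −2, p'(1) = −18, so t₁ = 1 − (−2)/(−18) = 8/9.
p(8/9) = −808/2187, p'(8/9) = −2813/243, so t₂ = (8/9) − (−808/2187)/(−2813/243) = 7232/8439.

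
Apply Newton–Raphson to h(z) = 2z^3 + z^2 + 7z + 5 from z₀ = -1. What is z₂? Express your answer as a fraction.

-7999/11605

h'(z) = 6z^2 + 2z + 7.
h(-1) = -3, h'(-1) = 11, so z₁ = (-1) - (-3)/11 = -8/11.
h(-8/11) = -441/1331, h'(-8/11) = 1055/121, so z₂ = (-8/11) - (-441/1331)/(1055/121) = -7999/11605.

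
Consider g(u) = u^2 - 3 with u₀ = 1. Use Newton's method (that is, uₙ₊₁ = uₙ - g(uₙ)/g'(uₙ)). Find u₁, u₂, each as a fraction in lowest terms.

g'(u) = 2u.
g(1) = -2, g'(1) = 2, so u₁ = 1 - (-2)/2 = 2.
g(2) = 1, g'(2) = 4, so u₂ = 2 - 1/4 = 7/4.

u₁ = 2, u₂ = 7/4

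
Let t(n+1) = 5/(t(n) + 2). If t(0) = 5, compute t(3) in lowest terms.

t(1) = 5/(5 + 2) = 5/7.
t(2) = 5/(5/7 + 2) = 35/19.
t(3) = 5/(35/19 + 2) = 95/73.

95/73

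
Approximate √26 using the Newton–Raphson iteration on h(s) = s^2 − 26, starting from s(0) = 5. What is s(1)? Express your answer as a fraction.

51/10

h'(s) = 2s.
h(5) = −1, h'(5) = 10, so s(1) = 5 − (−1)/10 = 51/10.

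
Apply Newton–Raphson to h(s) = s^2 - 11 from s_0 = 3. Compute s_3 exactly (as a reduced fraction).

h'(s) = 2s.
h(3) = -2, h'(3) = 6, so s_1 = 3 - (-2)/6 = 10/3.
h(10/3) = 1/9, h'(10/3) = 20/3, so s_2 = (10/3) - (1/9)/(20/3) = 199/60.
h(199/60) = 1/3600, h'(199/60) = 199/30, so s_3 = (199/60) - (1/3600)/(199/30) = 79201/23880.

79201/23880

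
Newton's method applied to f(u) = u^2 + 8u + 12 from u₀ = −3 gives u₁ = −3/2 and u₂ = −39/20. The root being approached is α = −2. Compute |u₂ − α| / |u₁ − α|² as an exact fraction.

u₁ − α = −3/2 − (−2) = −3/2 + 2 = 1/2, so |u₁ − α| = 1/2.
u₂ − α = −39/20 − (−2) = −39/20 + 2 = 1/20, so |u₂ − α| = 1/20.
|u₁ − α|² = 1/4.
Ratio = (1/20) / (1/4) = 1/5.

1/5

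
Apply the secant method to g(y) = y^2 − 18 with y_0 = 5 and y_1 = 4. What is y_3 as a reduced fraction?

157/37

g(5) = 7, g(4) = −2. y_2 = 4 − (−2)·(4 − 5)/((−2) − 7) = 38/9.
g(4) = −2, g(38/9) = −14/81. y_3 = (38/9) − (−14/81)·((38/9) − 4)/((−14/81) − (−2)) = 157/37.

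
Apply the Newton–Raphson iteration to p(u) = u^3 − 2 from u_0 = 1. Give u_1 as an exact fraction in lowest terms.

p'(u) = 3u^2.
p(1) = −1, p'(1) = 3, so u_1 = 1 − (−1)/3 = 4/3.

4/3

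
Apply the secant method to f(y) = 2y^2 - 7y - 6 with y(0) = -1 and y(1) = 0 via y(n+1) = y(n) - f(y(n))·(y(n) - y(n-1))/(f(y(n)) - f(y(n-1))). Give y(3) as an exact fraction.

f(-1) = 3, f(0) = -6. y(2) = 0 - (-6)·(0 - (-1))/((-6) - 3) = -2/3.
f(0) = -6, f(-2/3) = -4/9. y(3) = (-2/3) - (-4/9)·((-2/3) - 0)/((-4/9) - (-6)) = -18/25.

-18/25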